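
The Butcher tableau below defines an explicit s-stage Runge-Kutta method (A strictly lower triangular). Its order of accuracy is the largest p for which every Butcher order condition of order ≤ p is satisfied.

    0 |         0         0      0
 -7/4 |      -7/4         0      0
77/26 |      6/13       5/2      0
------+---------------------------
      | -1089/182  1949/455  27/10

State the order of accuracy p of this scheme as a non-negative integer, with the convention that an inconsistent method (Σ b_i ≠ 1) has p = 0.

2

b = (-1089/182, 1949/455, 27/10)
c = (0, -7/4, 77/26)
Ac = (0, 0, -35/8)
Σ b_i: (-1089/182)·1 + 1949/455·1 + 27/10·1 = 1 ✓
b·c: 1949/455·(-7/4) + 27/10·77/26 = 1/2 ✓
b·c²: 1949/455·49/16 + 27/10·5929/676 = 99505/2704 ≠ 1/3 ⇒ order 2.
b·Ac: 27/10·(-35/8) = -189/16 ≠ 1/6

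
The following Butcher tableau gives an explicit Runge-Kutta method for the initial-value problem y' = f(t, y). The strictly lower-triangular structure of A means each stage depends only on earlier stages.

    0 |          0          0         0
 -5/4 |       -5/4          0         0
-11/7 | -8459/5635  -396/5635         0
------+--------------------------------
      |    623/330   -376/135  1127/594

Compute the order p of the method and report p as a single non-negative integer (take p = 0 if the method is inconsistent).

b = (623/330, -376/135, 1127/594)
c = (0, -5/4, -11/7)
Ac = (0, 0, 99/1127)
Σ b_i: 623/330·1 + (-376/135)·1 + 1127/594·1 = 1 ✓
b·c: (-376/135)·(-5/4) + 1127/594·(-11/7) = 1/2 ✓
b·c²: (-376/135)·25/16 + 1127/594·121/49 = 1/3 ✓
b·Ac: 1127/594·99/1127 = 1/6 ✓; 3 stages ⇒ order 3.

3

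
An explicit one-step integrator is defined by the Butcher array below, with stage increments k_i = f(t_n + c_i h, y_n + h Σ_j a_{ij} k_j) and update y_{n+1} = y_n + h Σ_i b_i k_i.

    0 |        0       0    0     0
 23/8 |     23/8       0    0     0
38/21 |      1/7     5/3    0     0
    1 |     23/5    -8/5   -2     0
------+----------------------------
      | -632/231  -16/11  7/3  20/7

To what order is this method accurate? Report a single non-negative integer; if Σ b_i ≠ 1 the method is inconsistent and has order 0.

1

b = (-632/231, -16/11, 7/3, 20/7)
c = (0, 23/8, 38/21, 1)
Ac = (0, 0, 115/24, -863/105)
Σ b_i: (-632/231)·1 + (-16/11)·1 + 7/3·1 + 20/7·1 = 1 ✓
b·c: (-16/11)·23/8 + 7/3·38/21 + 20/7·1 = 2008/693 ≠ 1/2 ⇒ order 1.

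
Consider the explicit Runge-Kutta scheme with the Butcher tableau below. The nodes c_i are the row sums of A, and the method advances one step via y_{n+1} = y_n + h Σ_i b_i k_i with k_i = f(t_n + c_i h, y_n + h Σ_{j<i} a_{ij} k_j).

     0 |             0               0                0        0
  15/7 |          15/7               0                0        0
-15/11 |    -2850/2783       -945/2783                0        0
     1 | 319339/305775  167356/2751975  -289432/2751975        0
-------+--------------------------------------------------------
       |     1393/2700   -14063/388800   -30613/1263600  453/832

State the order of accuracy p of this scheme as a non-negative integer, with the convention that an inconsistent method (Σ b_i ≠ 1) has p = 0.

4

b = (1393/2700, -14063/388800, -30613/1263600, 453/832)
c = (0, 15/7, -15/11, 1)
Ac = (0, 0, -2025/2783, 124/453)
Σ b_i: 1393/2700·1 + (-14063/388800)·1 + (-30613/1263600)·1 + 453/832·1 = 1 ✓
b·c: (-14063/388800)·15/7 + (-30613/1263600)·(-15/11) + 453/832·1 = 1/2 ✓
b·c²: (-14063/388800)·225/49 + (-30613/1263600)·225/121 + 453/832·1 = 1/3 ✓
b·Ac: (-30613/1263600)·(-2025/2783) + 453/832·124/453 = 1/6 ✓
b·c³: (-14063/388800)·3375/343 + (-30613/1263600)·(-3375/1331) + 453/832·1 = 1/4 ✓
b·(c∘Ac): (-30613/1263600)·30375/30613 + 453/832·124/453 = 1/8 ✓
b·Ac²: (-30613/1263600)·(-30375/19481) + 453/832·796/9513 = 1/12 ✓
b·A²c: 453/832·104/1359 = 1/24 ✓; 4 stages ⇒ order 4.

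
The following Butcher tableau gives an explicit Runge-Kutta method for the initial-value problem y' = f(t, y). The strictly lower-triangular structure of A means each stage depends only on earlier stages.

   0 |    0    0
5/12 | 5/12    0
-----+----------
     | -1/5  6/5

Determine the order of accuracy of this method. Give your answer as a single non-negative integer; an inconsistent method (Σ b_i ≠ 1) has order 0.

2

b = (-1/5, 6/5)
c = (0, 5/12)
Σ b_i: (-1/5)·1 + 6/5·1 = 1 ✓
b·c: 6/5·5/12 = 1/2 ✓; 2 stages ⇒ order 2.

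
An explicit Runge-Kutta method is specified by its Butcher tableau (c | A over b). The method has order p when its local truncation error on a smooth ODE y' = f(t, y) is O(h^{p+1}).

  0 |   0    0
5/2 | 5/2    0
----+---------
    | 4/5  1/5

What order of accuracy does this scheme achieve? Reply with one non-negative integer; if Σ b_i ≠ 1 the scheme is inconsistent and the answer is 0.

2

b = (4/5, 1/5)
c = (0, 5/2)
Σ b_i: 4/5·1 + 1/5·1 = 1 ✓
b·c: 1/5·5/2 = 1/2 ✓; 2 stages ⇒ order 2.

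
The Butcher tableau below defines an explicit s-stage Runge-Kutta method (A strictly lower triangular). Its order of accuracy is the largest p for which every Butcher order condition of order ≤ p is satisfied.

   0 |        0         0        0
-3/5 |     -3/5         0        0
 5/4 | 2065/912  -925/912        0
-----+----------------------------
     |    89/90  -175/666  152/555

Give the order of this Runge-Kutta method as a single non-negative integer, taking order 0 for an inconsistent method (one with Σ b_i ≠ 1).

b = (89/90, -175/666, 152/555)
c = (0, -3/5, 5/4)
Ac = (0, 0, 185/304)
Σ b_i: 89/90·1 + (-175/666)·1 + 152/555·1 = 1 ✓
b·c: (-175/666)·(-3/5) + 152/555·5/4 = 1/2 ✓
b·c²: (-175/666)·9/25 + 152/555·25/16 = 1/3 ✓
b·Ac: 152/555·185/304 = 1/6 ✓; 3 stages ⇒ order 3.

3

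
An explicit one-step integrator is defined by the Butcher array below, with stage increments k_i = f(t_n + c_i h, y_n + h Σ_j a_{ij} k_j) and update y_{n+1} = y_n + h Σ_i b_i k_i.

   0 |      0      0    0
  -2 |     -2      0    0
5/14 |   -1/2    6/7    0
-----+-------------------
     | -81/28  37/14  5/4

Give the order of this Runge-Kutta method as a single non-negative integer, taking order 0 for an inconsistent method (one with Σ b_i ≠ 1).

b = (-81/28, 37/14, 5/4)
c = (0, -2, 5/14)
Ac = (0, 0, -12/7)
Σ b_i: (-81/28)·1 + 37/14·1 + 5/4·1 = 1 ✓
b·c: 37/14·(-2) + 5/4·5/14 = -271/56 ≠ 1/2 ⇒ order 1.

1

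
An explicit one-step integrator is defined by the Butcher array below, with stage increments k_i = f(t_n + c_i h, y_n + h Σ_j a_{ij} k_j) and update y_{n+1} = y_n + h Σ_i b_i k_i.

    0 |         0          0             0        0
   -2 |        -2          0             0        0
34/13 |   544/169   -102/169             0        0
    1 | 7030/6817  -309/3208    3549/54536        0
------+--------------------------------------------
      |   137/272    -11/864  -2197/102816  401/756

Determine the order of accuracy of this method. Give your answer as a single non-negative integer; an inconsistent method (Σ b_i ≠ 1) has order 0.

b = (137/272, -11/864, -2197/102816, 401/756)
c = (0, -2, 34/13, 1)
Ac = (0, 0, 204/169, 291/802)
Σ b_i: 137/272·1 + (-11/864)·1 + (-2197/102816)·1 + 401/756·1 = 1 ✓
b·c: (-11/864)·(-2) + (-2197/102816)·34/13 + 401/756·1 = 1/2 ✓
b·c²: (-11/864)·4 + (-2197/102816)·1156/169 + 401/756·1 = 1/3 ✓
b·Ac: (-2197/102816)·204/169 + 401/756·291/802 = 1/6 ✓
b·c³: (-11/864)·(-8) + (-2197/102816)·39304/2197 + 401/756·1 = 1/4 ✓
b·(c∘Ac): (-2197/102816)·6936/2197 + 401/756·291/802 = 1/8 ✓
b·Ac²: (-2197/102816)·(-408/169) + 401/756·24/401 = 1/12 ✓
b·A²c: 401/756·63/802 = 1/24 ✓; 4 stages ⇒ order 4.

4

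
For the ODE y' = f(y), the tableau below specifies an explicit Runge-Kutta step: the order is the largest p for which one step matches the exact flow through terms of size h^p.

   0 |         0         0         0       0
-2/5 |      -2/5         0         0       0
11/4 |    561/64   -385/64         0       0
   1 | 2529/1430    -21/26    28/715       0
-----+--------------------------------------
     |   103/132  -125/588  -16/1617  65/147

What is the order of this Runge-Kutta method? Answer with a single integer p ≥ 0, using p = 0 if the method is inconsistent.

b = (103/132, -125/588, -16/1617, 65/147)
c = (0, -2/5, 11/4, 1)
Ac = (0, 0, 77/32, 28/65)
Σ b_i: 103/132·1 + (-125/588)·1 + (-16/1617)·1 + 65/147·1 = 1 ✓
b·c: (-125/588)·(-2/5) + (-16/1617)·11/4 + 65/147·1 = 1/2 ✓
b·c²: (-125/588)·4/25 + (-16/1617)·121/16 + 65/147·1 = 1/3 ✓
b·Ac: (-16/1617)·77/32 + 65/147·28/65 = 1/6 ✓
b·c³: (-125/588)·(-8/125) + (-16/1617)·1331/64 + 65/147·1 = 1/4 ✓
b·(c∘Ac): (-16/1617)·847/128 + 65/147·28/65 = 1/8 ✓
b·Ac²: (-16/1617)·(-77/80) + 65/147·217/1300 = 1/12 ✓
b·A²c: 65/147·49/520 = 1/24 ✓; 4 stages ⇒ order 4.

4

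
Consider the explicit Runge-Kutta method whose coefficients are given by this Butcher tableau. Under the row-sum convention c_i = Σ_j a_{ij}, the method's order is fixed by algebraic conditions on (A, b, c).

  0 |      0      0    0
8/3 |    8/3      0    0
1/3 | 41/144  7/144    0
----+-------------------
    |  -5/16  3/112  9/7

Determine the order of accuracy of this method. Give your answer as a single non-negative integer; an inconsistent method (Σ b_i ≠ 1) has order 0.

3

b = (-5/16, 3/112, 9/7)
c = (0, 8/3, 1/3)
Ac = (0, 0, 7/54)
Σ b_i: (-5/16)·1 + 3/112·1 + 9/7·1 = 1 ✓
b·c: 3/112·8/3 + 9/7·1/3 = 1/2 ✓
b·c²: 3/112·64/9 + 9/7·1/9 = 1/3 ✓
b·Ac: 9/7·7/54 = 1/6 ✓; 3 stages ⇒ order 3.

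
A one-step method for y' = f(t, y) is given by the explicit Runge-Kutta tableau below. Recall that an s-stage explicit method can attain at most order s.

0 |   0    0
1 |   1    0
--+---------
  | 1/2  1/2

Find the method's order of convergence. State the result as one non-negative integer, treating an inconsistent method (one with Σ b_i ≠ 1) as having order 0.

b = (1/2, 1/2)
c = (0, 1)
Σ b_i: 1/2·1 + 1/2·1 = 1 ✓
b·c: 1/2·1 = 1/2 ✓; 2 stages ⇒ order 2.

2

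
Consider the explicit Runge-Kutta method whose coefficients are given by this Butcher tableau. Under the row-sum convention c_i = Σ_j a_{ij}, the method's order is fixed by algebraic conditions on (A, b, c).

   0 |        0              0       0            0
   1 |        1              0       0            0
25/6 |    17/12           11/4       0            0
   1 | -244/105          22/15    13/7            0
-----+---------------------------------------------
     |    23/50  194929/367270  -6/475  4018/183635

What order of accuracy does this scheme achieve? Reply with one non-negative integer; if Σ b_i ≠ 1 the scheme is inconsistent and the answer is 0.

b = (23/50, 194929/367270, -6/475, 4018/183635)
c = (0, 1, 25/6, 1)
Ac = (0, 0, 11/4, 1933/210)
Σ b_i: 23/50·1 + 194929/367270·1 + (-6/475)·1 + 4018/183635·1 = 1 ✓
b·c: 194929/367270·1 + (-6/475)·25/6 + 4018/183635·1 = 1/2 ✓
b·c²: 194929/367270·1 + (-6/475)·625/36 + 4018/183635·1 = 1/3 ✓
b·Ac: (-6/475)·11/4 + 4018/183635·1933/210 = 1/6 ✓
b·c³: 194929/367270·1 + (-6/475)·15625/216 + 4018/183635·1 = -13/36 ≠ 1/4 ⇒ order 3.
b·(c∘Ac): (-6/475)·275/24 + 4018/183635·1933/210 = 17/300 ≠ 1/8
b·Ac²: (-6/475)·11/4 + 4018/183635·42473/1260 = 12227/17397 ≠ 1/12
b·A²c: 4018/183635·143/28 = 41041/367270 ≠ 1/24

3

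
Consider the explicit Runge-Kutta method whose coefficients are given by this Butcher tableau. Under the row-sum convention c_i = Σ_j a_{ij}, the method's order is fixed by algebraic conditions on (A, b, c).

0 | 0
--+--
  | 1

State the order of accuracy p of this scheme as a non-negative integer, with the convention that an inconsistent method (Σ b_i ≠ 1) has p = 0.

b = (1)
c = (0)
Σ b_i: 1·1 = 1 ✓; 1 stage ⇒ order 1.

1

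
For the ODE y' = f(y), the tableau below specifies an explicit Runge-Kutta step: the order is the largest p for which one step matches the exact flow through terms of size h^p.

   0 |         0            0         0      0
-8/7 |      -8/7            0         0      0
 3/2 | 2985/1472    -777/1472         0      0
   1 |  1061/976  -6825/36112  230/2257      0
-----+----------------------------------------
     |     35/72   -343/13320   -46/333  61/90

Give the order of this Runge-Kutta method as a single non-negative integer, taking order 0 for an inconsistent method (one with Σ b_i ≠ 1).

4

b = (35/72, -343/13320, -46/333, 61/90)
c = (0, -8/7, 3/2, 1)
Ac = (0, 0, 111/184, 45/122)
Σ b_i: 35/72·1 + (-343/13320)·1 + (-46/333)·1 + 61/90·1 = 1 ✓
b·c: (-343/13320)·(-8/7) + (-46/333)·3/2 + 61/90·1 = 1/2 ✓
b·c²: (-343/13320)·64/49 + (-46/333)·9/4 + 61/90·1 = 1/3 ✓
b·Ac: (-46/333)·111/184 + 61/90·45/122 = 1/6 ✓
b·c³: (-343/13320)·(-512/343) + (-46/333)·27/8 + 61/90·1 = 1/4 ✓
b·(c∘Ac): (-46/333)·333/368 + 61/90·45/122 = 1/8 ✓
b·Ac²: (-46/333)·(-111/161) + 61/90·(-15/854) = 1/12 ✓
b·A²c: 61/90·15/244 = 1/24 ✓; 4 stages ⇒ order 4.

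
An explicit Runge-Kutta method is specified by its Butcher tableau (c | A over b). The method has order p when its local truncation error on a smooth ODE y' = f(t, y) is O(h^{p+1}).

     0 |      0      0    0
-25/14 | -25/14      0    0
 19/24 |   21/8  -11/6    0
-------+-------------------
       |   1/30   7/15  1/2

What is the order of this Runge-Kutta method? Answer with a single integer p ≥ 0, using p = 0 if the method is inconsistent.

b = (1/30, 7/15, 1/2)
c = (0, -25/14, 19/24)
Ac = (0, 0, 275/84)
Σ b_i: 1/30·1 + 7/15·1 + 1/2·1 = 1 ✓
b·c: 7/15·(-25/14) + 1/2·19/24 = -7/16 ≠ 1/2 ⇒ order 1.

1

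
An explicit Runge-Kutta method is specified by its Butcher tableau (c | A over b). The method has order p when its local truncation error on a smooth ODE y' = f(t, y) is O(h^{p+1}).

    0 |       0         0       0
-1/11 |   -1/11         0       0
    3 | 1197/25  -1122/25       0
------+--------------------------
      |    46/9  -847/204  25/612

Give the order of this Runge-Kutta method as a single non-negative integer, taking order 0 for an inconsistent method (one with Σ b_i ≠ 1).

3

b = (46/9, -847/204, 25/612)
c = (0, -1/11, 3)
Ac = (0, 0, 102/25)
Σ b_i: 46/9·1 + (-847/204)·1 + 25/612·1 = 1 ✓
b·c: (-847/204)·(-1/11) + 25/612·3 = 1/2 ✓
b·c²: (-847/204)·1/121 + 25/612·9 = 1/3 ✓
b·Ac: 25/612·102/25 = 1/6 ✓; 3 stages ⇒ order 3.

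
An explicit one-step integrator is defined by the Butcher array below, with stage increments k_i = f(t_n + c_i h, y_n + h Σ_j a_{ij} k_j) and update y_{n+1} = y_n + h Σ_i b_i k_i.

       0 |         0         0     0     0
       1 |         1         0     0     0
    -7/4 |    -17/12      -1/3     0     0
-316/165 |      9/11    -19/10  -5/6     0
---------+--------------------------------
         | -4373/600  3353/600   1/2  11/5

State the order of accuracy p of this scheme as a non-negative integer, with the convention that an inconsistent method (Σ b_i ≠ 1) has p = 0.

b = (-4373/600, 3353/600, 1/2, 11/5)
c = (0, 1, -7/4, -316/165)
Ac = (0, 0, -1/3, -53/120)
Σ b_i: (-4373/600)·1 + 3353/600·1 + 1/2·1 + 11/5·1 = 1 ✓
b·c: 3353/600·1 + 1/2·(-7/4) + 11/5·(-316/165) = 1/2 ✓
b·c²: 3353/600·1 + 1/2·49/16 + 11/5·99856/27225 = 6014747/396000 ≠ 1/3 ⇒ order 2.
b·Ac: 1/2·(-1/3) + 11/5·(-53/120) = -683/600 ≠ 1/6

2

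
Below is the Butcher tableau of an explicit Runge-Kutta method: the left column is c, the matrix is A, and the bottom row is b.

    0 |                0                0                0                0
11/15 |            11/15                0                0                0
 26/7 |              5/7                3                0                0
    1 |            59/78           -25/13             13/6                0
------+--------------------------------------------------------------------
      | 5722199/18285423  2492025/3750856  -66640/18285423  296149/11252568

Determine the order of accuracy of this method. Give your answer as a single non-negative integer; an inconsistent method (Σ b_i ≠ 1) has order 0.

b = (5722199/18285423, 2492025/3750856, -66640/18285423, 296149/11252568)
c = (0, 11/15, 26/7, 1)
Ac = (0, 0, 11/5, 604/91)
Σ b_i: 5722199/18285423·1 + 2492025/3750856·1 + (-66640/18285423)·1 + 296149/11252568·1 = 1 ✓
b·c: 2492025/3750856·11/15 + (-66640/18285423)·26/7 + 296149/11252568·1 = 1/2 ✓
b·c²: 2492025/3750856·121/225 + (-66640/18285423)·676/49 + 296149/11252568·1 = 1/3 ✓
b·Ac: (-66640/18285423)·11/5 + 296149/11252568·604/91 = 1/6 ✓
b·c³: 2492025/3750856·1331/3375 + (-66640/18285423)·17576/343 + 296149/11252568·1 = 30006301/295379910 ≠ 1/4 ⇒ order 3.
b·(c∘Ac): (-66640/18285423)·286/35 + 296149/11252568·604/91 = 1766423/12190282 ≠ 1/8
b·Ac²: (-66640/18285423)·121/75 + 296149/11252568·165437/5733 = 2671137247/3544558920 ≠ 1/12
b·A²c: 296149/11252568·143/30 = 42349307/337577040 ≠ 1/24

3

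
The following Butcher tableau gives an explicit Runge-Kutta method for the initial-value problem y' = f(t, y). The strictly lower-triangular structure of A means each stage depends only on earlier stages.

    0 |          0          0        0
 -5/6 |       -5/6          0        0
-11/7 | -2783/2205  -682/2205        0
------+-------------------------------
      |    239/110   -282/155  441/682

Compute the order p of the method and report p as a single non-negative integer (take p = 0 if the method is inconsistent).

3

b = (239/110, -282/155, 441/682)
c = (0, -5/6, -11/7)
Ac = (0, 0, 341/1323)
Σ b_i: 239/110·1 + (-282/155)·1 + 441/682·1 = 1 ✓
b·c: (-282/155)·(-5/6) + 441/682·(-11/7) = 1/2 ✓
b·c²: (-282/155)·25/36 + 441/682·121/49 = 1/3 ✓
b·Ac: 441/682·341/1323 = 1/6 ✓; 3 stages ⇒ order 3.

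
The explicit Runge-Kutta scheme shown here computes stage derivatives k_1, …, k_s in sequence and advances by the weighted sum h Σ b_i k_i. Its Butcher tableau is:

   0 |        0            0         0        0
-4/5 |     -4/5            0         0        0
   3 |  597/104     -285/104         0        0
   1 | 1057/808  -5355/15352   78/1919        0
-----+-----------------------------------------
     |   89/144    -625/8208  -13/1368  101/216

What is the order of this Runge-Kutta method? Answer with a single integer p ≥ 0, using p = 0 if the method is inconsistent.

b = (89/144, -625/8208, -13/1368, 101/216)
c = (0, -4/5, 3, 1)
Ac = (0, 0, 57/26, 81/202)
Σ b_i: 89/144·1 + (-625/8208)·1 + (-13/1368)·1 + 101/216·1 = 1 ✓
b·c: (-625/8208)·(-4/5) + (-13/1368)·3 + 101/216·1 = 1/2 ✓
b·c²: (-625/8208)·16/25 + (-13/1368)·9 + 101/216·1 = 1/3 ✓
b·Ac: (-13/1368)·57/26 + 101/216·81/202 = 1/6 ✓
b·c³: (-625/8208)·(-64/125) + (-13/1368)·27 + 101/216·1 = 1/4 ✓
b·(c∘Ac): (-13/1368)·171/26 + 101/216·81/202 = 1/8 ✓
b·Ac²: (-13/1368)·(-114/65) + 101/216·72/505 = 1/12 ✓
b·A²c: 101/216·9/101 = 1/24 ✓; 4 stages ⇒ order 4.

4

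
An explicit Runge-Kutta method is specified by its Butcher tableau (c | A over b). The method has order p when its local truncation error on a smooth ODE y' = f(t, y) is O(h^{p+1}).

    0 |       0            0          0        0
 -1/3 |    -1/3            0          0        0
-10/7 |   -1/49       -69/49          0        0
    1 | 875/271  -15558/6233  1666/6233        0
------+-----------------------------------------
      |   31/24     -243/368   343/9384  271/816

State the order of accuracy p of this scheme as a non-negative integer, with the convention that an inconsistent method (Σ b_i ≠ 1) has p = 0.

4

b = (31/24, -243/368, 343/9384, 271/816)
c = (0, -1/3, -10/7, 1)
Ac = (0, 0, 23/49, 122/271)
Σ b_i: 31/24·1 + (-243/368)·1 + 343/9384·1 + 271/816·1 = 1 ✓
b·c: (-243/368)·(-1/3) + 343/9384·(-10/7) + 271/816·1 = 1/2 ✓
b·c²: (-243/368)·1/9 + 343/9384·100/49 + 271/816·1 = 1/3 ✓
b·Ac: 343/9384·23/49 + 271/816·122/271 = 1/6 ✓
b·c³: (-243/368)·(-1/27) + 343/9384·(-1000/343) + 271/816·1 = 1/4 ✓
b·(c∘Ac): 343/9384·(-230/343) + 271/816·122/271 = 1/8 ✓
b·Ac²: 343/9384·(-23/147) + 271/816·218/813 = 1/12 ✓
b·A²c: 271/816·34/271 = 1/24 ✓; 4 stages ⇒ order 4.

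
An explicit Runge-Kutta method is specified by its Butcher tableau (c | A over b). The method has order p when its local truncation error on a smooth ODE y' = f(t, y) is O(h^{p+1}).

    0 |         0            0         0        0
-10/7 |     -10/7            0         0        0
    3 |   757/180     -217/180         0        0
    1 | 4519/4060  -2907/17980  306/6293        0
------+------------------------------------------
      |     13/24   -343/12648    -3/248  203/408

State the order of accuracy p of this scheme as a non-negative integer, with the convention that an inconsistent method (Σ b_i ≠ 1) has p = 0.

b = (13/24, -343/12648, -3/248, 203/408)
c = (0, -10/7, 3, 1)
Ac = (0, 0, 31/18, 153/406)
Σ b_i: 13/24·1 + (-343/12648)·1 + (-3/248)·1 + 203/408·1 = 1 ✓
b·c: (-343/12648)·(-10/7) + (-3/248)·3 + 203/408·1 = 1/2 ✓
b·c²: (-343/12648)·100/49 + (-3/248)·9 + 203/408·1 = 1/3 ✓
b·Ac: (-3/248)·31/18 + 203/408·153/406 = 1/6 ✓
b·c³: (-343/12648)·(-1000/343) + (-3/248)·27 + 203/408·1 = 1/4 ✓
b·(c∘Ac): (-3/248)·31/6 + 203/408·153/406 = 1/8 ✓
b·Ac²: (-3/248)·(-155/63) + 203/408·153/1421 = 1/12 ✓
b·A²c: 203/408·17/203 = 1/24 ✓; 4 stages ⇒ order 4.

4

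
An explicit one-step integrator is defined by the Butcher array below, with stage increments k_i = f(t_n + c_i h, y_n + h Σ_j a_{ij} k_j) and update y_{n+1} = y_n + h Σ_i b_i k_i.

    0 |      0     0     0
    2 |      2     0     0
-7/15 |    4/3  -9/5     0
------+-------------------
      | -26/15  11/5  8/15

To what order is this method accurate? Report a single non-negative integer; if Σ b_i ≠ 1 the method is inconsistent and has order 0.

b = (-26/15, 11/5, 8/15)
c = (0, 2, -7/15)
Ac = (0, 0, -18/5)
Σ b_i: (-26/15)·1 + 11/5·1 + 8/15·1 = 1 ✓
b·c: 11/5·2 + 8/15·(-7/15) = 934/225 ≠ 1/2 ⇒ order 1.

1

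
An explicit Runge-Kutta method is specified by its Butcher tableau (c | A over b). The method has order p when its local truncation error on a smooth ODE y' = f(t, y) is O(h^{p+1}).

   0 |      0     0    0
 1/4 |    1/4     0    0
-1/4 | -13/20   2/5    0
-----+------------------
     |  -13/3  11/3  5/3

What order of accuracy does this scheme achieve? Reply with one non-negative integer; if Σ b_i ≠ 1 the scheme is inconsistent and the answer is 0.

3

b = (-13/3, 11/3, 5/3)
c = (0, 1/4, -1/4)
Ac = (0, 0, 1/10)
Σ b_i: (-13/3)·1 + 11/3·1 + 5/3·1 = 1 ✓
b·c: 11/3·1/4 + 5/3·(-1/4) = 1/2 ✓
b·c²: 11/3·1/16 + 5/3·1/16 = 1/3 ✓
b·Ac: 5/3·1/10 = 1/6 ✓; 3 stages ⇒ order 3.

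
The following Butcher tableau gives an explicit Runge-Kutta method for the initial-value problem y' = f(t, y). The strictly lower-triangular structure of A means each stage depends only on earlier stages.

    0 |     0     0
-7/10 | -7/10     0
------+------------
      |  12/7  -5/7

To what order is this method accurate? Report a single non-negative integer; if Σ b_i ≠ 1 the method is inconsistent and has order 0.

2

b = (12/7, -5/7)
c = (0, -7/10)
Σ b_i: 12/7·1 + (-5/7)·1 = 1 ✓
b·c: (-5/7)·(-7/10) = 1/2 ✓; 2 stages ⇒ order 2.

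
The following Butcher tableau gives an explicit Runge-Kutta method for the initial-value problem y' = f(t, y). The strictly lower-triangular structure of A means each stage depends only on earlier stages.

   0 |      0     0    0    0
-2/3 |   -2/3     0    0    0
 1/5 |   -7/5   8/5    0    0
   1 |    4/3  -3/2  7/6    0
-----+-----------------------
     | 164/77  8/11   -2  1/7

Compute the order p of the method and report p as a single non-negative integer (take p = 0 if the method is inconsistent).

b = (164/77, 8/11, -2, 1/7)
c = (0, -2/3, 1/5, 1)
Ac = (0, 0, -16/15, 37/30)
Σ b_i: 164/77·1 + 8/11·1 + (-2)·1 + 1/7·1 = 1 ✓
b·c: 8/11·(-2/3) + (-2)·1/5 + 1/7·1 = -857/1155 ≠ 1/2 ⇒ order 1.

1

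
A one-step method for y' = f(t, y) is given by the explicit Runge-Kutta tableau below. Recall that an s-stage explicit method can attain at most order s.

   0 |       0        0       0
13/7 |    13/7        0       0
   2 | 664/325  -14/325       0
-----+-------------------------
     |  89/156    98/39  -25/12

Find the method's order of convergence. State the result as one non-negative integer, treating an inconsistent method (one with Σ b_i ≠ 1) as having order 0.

b = (89/156, 98/39, -25/12)
c = (0, 13/7, 2)
Ac = (0, 0, -2/25)
Σ b_i: 89/156·1 + 98/39·1 + (-25/12)·1 = 1 ✓
b·c: 98/39·13/7 + (-25/12)·2 = 1/2 ✓
b·c²: 98/39·169/49 + (-25/12)·4 = 1/3 ✓
b·Ac: (-25/12)·(-2/25) = 1/6 ✓; 3 stages ⇒ order 3.

3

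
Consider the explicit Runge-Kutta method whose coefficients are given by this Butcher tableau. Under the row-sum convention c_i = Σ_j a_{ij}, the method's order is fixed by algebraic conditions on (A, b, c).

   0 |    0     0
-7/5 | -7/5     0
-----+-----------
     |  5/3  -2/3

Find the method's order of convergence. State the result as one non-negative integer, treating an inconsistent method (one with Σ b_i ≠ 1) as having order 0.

b = (5/3, -2/3)
c = (0, -7/5)
Σ b_i: 5/3·1 + (-2/3)·1 = 1 ✓
b·c: (-2/3)·(-7/5) = 14/15 ≠ 1/2 ⇒ order 1.

1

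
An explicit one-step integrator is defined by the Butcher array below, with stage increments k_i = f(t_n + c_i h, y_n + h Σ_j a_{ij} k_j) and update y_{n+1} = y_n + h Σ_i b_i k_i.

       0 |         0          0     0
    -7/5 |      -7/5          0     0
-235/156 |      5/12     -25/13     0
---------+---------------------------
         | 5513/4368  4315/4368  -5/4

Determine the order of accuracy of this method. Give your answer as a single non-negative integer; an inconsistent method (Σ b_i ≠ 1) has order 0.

2

b = (5513/4368, 4315/4368, -5/4)
c = (0, -7/5, -235/156)
Ac = (0, 0, 35/13)
Σ b_i: 5513/4368·1 + 4315/4368·1 + (-5/4)·1 = 1 ✓
b·c: 4315/4368·(-7/5) + (-5/4)·(-235/156) = 1/2 ✓
b·c²: 4315/4368·49/25 + (-5/4)·55225/24336 = -438229/486720 ≠ 1/3 ⇒ order 2.
b·Ac: (-5/4)·35/13 = -175/52 ≠ 1/6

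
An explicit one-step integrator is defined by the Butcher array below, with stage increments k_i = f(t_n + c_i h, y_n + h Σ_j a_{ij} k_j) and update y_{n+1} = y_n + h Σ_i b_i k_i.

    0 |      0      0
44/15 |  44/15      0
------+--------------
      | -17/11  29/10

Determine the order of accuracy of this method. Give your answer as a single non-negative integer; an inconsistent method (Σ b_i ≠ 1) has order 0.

0

b = (-17/11, 29/10)
c = (0, 44/15)
Σ b_i: (-17/11)·1 + 29/10·1 = 149/110 ≠ 1 ⇒ order 0.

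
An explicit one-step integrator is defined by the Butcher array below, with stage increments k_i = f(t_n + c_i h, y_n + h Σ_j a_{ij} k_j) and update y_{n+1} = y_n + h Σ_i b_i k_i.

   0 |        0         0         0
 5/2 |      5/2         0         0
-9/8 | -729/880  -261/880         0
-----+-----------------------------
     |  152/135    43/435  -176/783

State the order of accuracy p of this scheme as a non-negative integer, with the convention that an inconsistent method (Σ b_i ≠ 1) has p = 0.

b = (152/135, 43/435, -176/783)
c = (0, 5/2, -9/8)
Ac = (0, 0, -261/352)
Σ b_i: 152/135·1 + 43/435·1 + (-176/783)·1 = 1 ✓
b·c: 43/435·5/2 + (-176/783)·(-9/8) = 1/2 ✓
b·c²: 43/435·25/4 + (-176/783)·81/64 = 1/3 ✓
b·Ac: (-176/783)·(-261/352) = 1/6 ✓; 3 stages ⇒ order 3.

3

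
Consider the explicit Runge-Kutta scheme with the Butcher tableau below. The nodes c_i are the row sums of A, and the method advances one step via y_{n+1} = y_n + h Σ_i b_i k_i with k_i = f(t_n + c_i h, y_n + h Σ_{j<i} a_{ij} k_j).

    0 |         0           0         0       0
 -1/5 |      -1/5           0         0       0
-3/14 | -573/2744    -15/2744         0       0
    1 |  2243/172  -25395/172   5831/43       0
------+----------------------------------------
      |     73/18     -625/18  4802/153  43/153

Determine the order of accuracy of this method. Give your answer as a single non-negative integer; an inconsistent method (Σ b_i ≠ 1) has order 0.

4

b = (73/18, -625/18, 4802/153, 43/153)
c = (0, -1/5, -3/14, 1)
Ac = (0, 0, 3/2744, 81/172)
Σ b_i: 73/18·1 + (-625/18)·1 + 4802/153·1 + 43/153·1 = 1 ✓
b·c: (-625/18)·(-1/5) + 4802/153·(-3/14) + 43/153·1 = 1/2 ✓
b·c²: (-625/18)·1/25 + 4802/153·9/196 + 43/153·1 = 1/3 ✓
b·Ac: 4802/153·3/2744 + 43/153·81/172 = 1/6 ✓
b·c³: (-625/18)·(-1/125) + 4802/153·(-27/2744) + 43/153·1 = 1/4 ✓
b·(c∘Ac): 4802/153·(-9/38416) + 43/153·81/172 = 1/8 ✓
b·Ac²: 4802/153·(-3/13720) + 43/153·69/215 = 1/12 ✓
b·A²c: 43/153·51/344 = 1/24 ✓; 4 stages ⇒ order 4.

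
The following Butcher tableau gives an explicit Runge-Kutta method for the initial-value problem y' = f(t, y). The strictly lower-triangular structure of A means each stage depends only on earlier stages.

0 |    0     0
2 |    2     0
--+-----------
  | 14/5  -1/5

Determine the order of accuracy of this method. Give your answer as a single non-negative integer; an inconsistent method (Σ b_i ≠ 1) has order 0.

0

b = (14/5, -1/5)
c = (0, 2)
Σ b_i: 14/5·1 + (-1/5)·1 = 13/5 ≠ 1 ⇒ order 0.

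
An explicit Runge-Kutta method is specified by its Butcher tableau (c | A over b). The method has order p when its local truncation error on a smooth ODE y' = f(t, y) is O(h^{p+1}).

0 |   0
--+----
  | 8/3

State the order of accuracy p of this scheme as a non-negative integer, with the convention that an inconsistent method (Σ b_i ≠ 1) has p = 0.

b = (8/3)
c = (0)
Σ b_i: 8/3·1 = 8/3 ≠ 1 ⇒ order 0.

0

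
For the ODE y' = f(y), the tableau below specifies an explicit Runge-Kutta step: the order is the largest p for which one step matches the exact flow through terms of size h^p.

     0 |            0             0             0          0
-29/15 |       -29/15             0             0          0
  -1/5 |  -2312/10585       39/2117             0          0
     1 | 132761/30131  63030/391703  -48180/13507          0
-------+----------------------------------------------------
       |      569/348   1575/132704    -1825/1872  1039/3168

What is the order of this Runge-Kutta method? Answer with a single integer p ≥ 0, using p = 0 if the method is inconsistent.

b = (569/348, 1575/132704, -1825/1872, 1039/3168)
c = (0, -29/15, -1/5, 1)
Ac = (0, 0, -13/365, 418/1039)
Σ b_i: 569/348·1 + 1575/132704·1 + (-1825/1872)·1 + 1039/3168·1 = 1 ✓
b·c: 1575/132704·(-29/15) + (-1825/1872)·(-1/5) + 1039/3168·1 = 1/2 ✓
b·c²: 1575/132704·841/225 + (-1825/1872)·1/25 + 1039/3168·1 = 1/3 ✓
b·Ac: (-1825/1872)·(-13/365) + 1039/3168·418/1039 = 1/6 ✓
b·c³: 1575/132704·(-24389/3375) + (-1825/1872)·(-1/125) + 1039/3168·1 = 1/4 ✓
b·(c∘Ac): (-1825/1872)·13/1825 + 1039/3168·418/1039 = 1/8 ✓
b·Ac²: (-1825/1872)·377/5475 + 1039/3168·1430/3117 = 1/12 ✓
b·A²c: 1039/3168·132/1039 = 1/24 ✓; 4 stages ⇒ order 4.

4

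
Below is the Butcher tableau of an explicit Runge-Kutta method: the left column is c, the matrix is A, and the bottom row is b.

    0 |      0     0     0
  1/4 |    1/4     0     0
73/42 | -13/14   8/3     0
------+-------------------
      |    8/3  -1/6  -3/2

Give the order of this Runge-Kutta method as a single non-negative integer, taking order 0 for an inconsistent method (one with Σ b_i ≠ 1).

1

b = (8/3, -1/6, -3/2)
c = (0, 1/4, 73/42)
Ac = (0, 0, 2/3)
Σ b_i: 8/3·1 + (-1/6)·1 + (-3/2)·1 = 1 ✓
b·c: (-1/6)·1/4 + (-3/2)·73/42 = -445/168 ≠ 1/2 ⇒ order 1.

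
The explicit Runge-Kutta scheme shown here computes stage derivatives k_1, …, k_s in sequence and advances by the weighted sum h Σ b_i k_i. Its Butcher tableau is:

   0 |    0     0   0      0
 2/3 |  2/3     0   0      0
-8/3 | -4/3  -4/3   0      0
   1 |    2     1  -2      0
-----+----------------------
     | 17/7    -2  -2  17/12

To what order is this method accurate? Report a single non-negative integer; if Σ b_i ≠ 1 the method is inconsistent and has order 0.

b = (17/7, -2, -2, 17/12)
c = (0, 2/3, -8/3, 1)
Ac = (0, 0, -8/9, 6)
Σ b_i: 17/7·1 + (-2)·1 + (-2)·1 + 17/12·1 = -13/84 ≠ 1 ⇒ order 0.

0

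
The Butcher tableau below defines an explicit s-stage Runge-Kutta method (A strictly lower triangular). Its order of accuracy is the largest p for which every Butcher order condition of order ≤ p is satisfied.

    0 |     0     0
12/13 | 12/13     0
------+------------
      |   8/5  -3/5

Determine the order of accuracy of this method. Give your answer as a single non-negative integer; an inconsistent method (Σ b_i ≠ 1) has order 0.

1

b = (8/5, -3/5)
c = (0, 12/13)
Σ b_i: 8/5·1 + (-3/5)·1 = 1 ✓
b·c: (-3/5)·12/13 = -36/65 ≠ 1/2 ⇒ order 1.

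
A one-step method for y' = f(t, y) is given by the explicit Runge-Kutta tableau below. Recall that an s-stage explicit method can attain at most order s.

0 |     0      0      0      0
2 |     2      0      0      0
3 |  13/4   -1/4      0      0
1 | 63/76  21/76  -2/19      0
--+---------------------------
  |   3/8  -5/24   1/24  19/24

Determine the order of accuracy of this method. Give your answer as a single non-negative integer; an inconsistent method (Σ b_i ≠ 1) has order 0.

4

b = (3/8, -5/24, 1/24, 19/24)
c = (0, 2, 3, 1)
Ac = (0, 0, -1/2, 9/38)
Σ b_i: 3/8·1 + (-5/24)·1 + 1/24·1 + 19/24·1 = 1 ✓
b·c: (-5/24)·2 + 1/24·3 + 19/24·1 = 1/2 ✓
b·c²: (-5/24)·4 + 1/24·9 + 19/24·1 = 1/3 ✓
b·Ac: 1/24·(-1/2) + 19/24·9/38 = 1/6 ✓
b·c³: (-5/24)·8 + 1/24·27 + 19/24·1 = 1/4 ✓
b·(c∘Ac): 1/24·(-3/2) + 19/24·9/38 = 1/8 ✓
b·Ac²: 1/24·(-1) + 19/24·3/19 = 1/12 ✓
b·A²c: 19/24·1/19 = 1/24 ✓; 4 stages ⇒ order 4.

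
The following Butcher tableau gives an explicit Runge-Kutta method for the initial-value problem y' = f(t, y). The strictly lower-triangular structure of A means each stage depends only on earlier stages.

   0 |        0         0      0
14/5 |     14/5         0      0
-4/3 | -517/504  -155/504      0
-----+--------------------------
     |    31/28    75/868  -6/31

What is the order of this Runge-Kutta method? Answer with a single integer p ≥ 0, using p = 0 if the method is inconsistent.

3

b = (31/28, 75/868, -6/31)
c = (0, 14/5, -4/3)
Ac = (0, 0, -31/36)
Σ b_i: 31/28·1 + 75/868·1 + (-6/31)·1 = 1 ✓
b·c: 75/868·14/5 + (-6/31)·(-4/3) = 1/2 ✓
b·c²: 75/868·196/25 + (-6/31)·16/9 = 1/3 ✓
b·Ac: (-6/31)·(-31/36) = 1/6 ✓; 3 stages ⇒ order 3.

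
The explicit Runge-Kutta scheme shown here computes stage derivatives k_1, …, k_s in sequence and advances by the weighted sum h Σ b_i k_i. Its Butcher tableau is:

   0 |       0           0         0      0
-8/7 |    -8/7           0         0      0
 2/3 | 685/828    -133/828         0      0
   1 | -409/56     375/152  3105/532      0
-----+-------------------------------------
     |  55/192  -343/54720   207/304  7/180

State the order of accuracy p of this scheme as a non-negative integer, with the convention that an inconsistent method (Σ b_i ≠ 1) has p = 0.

4

b = (55/192, -343/54720, 207/304, 7/180)
c = (0, -8/7, 2/3, 1)
Ac = (0, 0, 38/207, 15/14)
Σ b_i: 55/192·1 + (-343/54720)·1 + 207/304·1 + 7/180·1 = 1 ✓
b·c: (-343/54720)·(-8/7) + 207/304·2/3 + 7/180·1 = 1/2 ✓
b·c²: (-343/54720)·64/49 + 207/304·4/9 + 7/180·1 = 1/3 ✓
b·Ac: 207/304·38/207 + 7/180·15/14 = 1/6 ✓
b·c³: (-343/54720)·(-512/343) + 207/304·8/27 + 7/180·1 = 1/4 ✓
b·(c∘Ac): 207/304·76/621 + 7/180·15/14 = 1/8 ✓
b·Ac²: 207/304·(-304/1449) + 7/180·285/49 = 1/12 ✓
b·A²c: 7/180·15/14 = 1/24 ✓; 4 stages ⇒ order 4.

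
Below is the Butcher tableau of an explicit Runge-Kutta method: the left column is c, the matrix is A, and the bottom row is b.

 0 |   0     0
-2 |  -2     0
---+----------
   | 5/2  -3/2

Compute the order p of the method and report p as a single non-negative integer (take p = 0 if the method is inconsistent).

b = (5/2, -3/2)
c = (0, -2)
Σ b_i: 5/2·1 + (-3/2)·1 = 1 ✓
b·c: (-3/2)·(-2) = 3 ≠ 1/2 ⇒ order 1.

1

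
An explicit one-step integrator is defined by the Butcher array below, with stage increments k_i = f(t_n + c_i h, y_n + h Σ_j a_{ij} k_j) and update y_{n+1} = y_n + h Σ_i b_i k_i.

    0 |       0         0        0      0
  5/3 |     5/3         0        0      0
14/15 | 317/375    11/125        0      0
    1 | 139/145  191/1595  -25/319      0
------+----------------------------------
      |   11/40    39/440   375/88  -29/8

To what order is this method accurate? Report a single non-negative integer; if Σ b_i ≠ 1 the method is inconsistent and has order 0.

b = (11/40, 39/440, 375/88, -29/8)
c = (0, 5/3, 14/15, 1)
Ac = (0, 0, 11/75, 11/87)
Σ b_i: 11/40·1 + 39/440·1 + 375/88·1 + (-29/8)·1 = 1 ✓
b·c: 39/440·5/3 + 375/88·14/15 + (-29/8)·1 = 1/2 ✓
b·c²: 39/440·25/9 + 375/88·196/225 + (-29/8)·1 = 1/3 ✓
b·Ac: 375/88·11/75 + (-29/8)·11/87 = 1/6 ✓
b·c³: 39/440·125/27 + 375/88·2744/3375 + (-29/8)·1 = 1/4 ✓
b·(c∘Ac): 375/88·154/1125 + (-29/8)·11/87 = 1/8 ✓
b·Ac²: 375/88·11/45 + (-29/8)·23/87 = 1/12 ✓
b·A²c: (-29/8)·(-1/87) = 1/24 ✓; 4 stages ⇒ order 4.

4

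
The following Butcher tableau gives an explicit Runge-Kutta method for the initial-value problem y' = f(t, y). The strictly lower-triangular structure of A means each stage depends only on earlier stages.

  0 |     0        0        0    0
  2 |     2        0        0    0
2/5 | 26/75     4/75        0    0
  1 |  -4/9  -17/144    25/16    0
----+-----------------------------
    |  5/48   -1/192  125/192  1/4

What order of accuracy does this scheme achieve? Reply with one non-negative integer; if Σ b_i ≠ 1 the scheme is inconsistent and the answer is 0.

4

b = (5/48, -1/192, 125/192, 1/4)
c = (0, 2, 2/5, 1)
Ac = (0, 0, 8/75, 7/18)
Σ b_i: 5/48·1 + (-1/192)·1 + 125/192·1 + 1/4·1 = 1 ✓
b·c: (-1/192)·2 + 125/192·2/5 + 1/4·1 = 1/2 ✓
b·c²: (-1/192)·4 + 125/192·4/25 + 1/4·1 = 1/3 ✓
b·Ac: 125/192·8/75 + 1/4·7/18 = 1/6 ✓
b·c³: (-1/192)·8 + 125/192·8/125 + 1/4·1 = 1/4 ✓
b·(c∘Ac): 125/192·16/375 + 1/4·7/18 = 1/8 ✓
b·Ac²: 125/192·16/75 + 1/4·(-2/9) = 1/12 ✓
b·A²c: 1/4·1/6 = 1/24 ✓; 4 stages ⇒ order 4.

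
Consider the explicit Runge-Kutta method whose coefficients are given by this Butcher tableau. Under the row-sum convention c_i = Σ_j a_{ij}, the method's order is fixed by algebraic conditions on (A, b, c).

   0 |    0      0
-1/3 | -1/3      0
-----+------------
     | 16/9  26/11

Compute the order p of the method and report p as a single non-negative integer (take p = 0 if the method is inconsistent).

b = (16/9, 26/11)
c = (0, -1/3)
Σ b_i: 16/9·1 + 26/11·1 = 410/99 ≠ 1 ⇒ order 0.

0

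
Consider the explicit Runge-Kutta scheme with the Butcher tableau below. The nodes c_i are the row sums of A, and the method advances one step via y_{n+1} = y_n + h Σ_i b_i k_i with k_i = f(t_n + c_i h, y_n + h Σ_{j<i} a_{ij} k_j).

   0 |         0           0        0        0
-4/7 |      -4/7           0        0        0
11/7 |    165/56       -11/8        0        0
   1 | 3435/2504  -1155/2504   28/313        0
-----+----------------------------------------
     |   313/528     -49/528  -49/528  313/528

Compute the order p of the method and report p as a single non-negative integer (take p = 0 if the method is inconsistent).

4

b = (313/528, -49/528, -49/528, 313/528)
c = (0, -4/7, 11/7, 1)
Ac = (0, 0, 11/14, 253/626)
Σ b_i: 313/528·1 + (-49/528)·1 + (-49/528)·1 + 313/528·1 = 1 ✓
b·c: (-49/528)·(-4/7) + (-49/528)·11/7 + 313/528·1 = 1/2 ✓
b·c²: (-49/528)·16/49 + (-49/528)·121/49 + 313/528·1 = 1/3 ✓
b·Ac: (-49/528)·11/14 + 313/528·253/626 = 1/6 ✓
b·c³: (-49/528)·(-64/343) + (-49/528)·1331/343 + 313/528·1 = 1/4 ✓
b·(c∘Ac): (-49/528)·121/98 + 313/528·253/626 = 1/8 ✓
b·Ac²: (-49/528)·(-22/49) + 313/528·22/313 = 1/12 ✓
b·A²c: 313/528·22/313 = 1/24 ✓; 4 stages ⇒ order 4.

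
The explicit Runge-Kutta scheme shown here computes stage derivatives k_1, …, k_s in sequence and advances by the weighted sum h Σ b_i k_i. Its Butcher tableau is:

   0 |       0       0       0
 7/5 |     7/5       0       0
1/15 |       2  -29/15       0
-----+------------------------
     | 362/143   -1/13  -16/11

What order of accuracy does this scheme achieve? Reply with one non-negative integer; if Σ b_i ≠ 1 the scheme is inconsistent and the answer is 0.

1

b = (362/143, -1/13, -16/11)
c = (0, 7/5, 1/15)
Ac = (0, 0, -203/75)
Σ b_i: 362/143·1 + (-1/13)·1 + (-16/11)·1 = 1 ✓
b·c: (-1/13)·7/5 + (-16/11)·1/15 = -439/2145 ≠ 1/2 ⇒ order 1.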